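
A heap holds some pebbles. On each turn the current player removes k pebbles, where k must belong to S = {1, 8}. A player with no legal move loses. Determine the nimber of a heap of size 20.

n :  0  1  2  3  4  5  6  7  8  9 10 11 12 13 14 15 16 17 18 19 20
G :  0  1  0  1  0  1  0  1  2  0  1  0  1  0  1  0  1  2  0  1  0

0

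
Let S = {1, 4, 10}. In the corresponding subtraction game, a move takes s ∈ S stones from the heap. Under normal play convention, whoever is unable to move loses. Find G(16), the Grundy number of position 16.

0

n :  0  1  2  3  4  5  6  7  8  9 10 11 12 13 14 15 16
G :  0  1  0  1  2  0  1  0  1  2  3  2  3  0  1  3  0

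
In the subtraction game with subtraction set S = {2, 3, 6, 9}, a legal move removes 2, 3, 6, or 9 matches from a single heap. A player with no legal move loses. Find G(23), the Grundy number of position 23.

3

G(0) = 0
G(1) = mex{} = 0
G(2) = mex{0} = 1
G(3) = mex{0,0} = 1
G(4) = mex{1,0} = 2
G(5) = mex{1,1} = 0
G(6) = mex{2,1,0} = 3
G(7) = mex{0,2,0} = 1
G(8) = mex{3,0,1} = 2
G(9) = mex{1,3,1,0} = 2
G(10) = mex{2,1,2,0} = 3
G(11) = mex{2,2,0,1} = 3
G(12) = mex{3,2,3,1} = 0
G(13) = mex{3,3,1,2} = 0
G(14) = mex{0,3,2,0} = 1
G(15) = mex{0,0,2,3} = 1
G(16) = mex{1,0,3,1} = 2
G(17) = mex{1,1,3,2} = 0
G(18) = mex{2,1,0,2} = 3
G(19) = mex{0,2,0,3} = 1
G(20) = mex{3,0,1,3} = 2
G(21) = mex{1,3,1,0} = 2
G(22) = mex{2,1,2,0} = 3
G(23) = mex{2,2,0,1} = 3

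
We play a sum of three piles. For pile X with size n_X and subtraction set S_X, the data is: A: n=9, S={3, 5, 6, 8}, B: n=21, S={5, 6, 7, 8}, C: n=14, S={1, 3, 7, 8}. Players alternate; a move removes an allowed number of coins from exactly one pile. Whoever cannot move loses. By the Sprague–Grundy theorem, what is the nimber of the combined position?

Pile A, S = {3, 5, 6, 8}:
G(0) = 0
G(1) = mex{} = 0
G(2) = mex{} = 0
G(3) = mex{0} = 1
G(4) = mex{0} = 1
G(5) = mex{0,0} = 1
G(6) = mex{1,0,0} = 2
G(7) = mex{1,0,0} = 2
G(8) = mex{1,1,0,0} = 2
G(9) = mex{2,1,1,0} = 3
G_A(9) = 3.
Pile B, S = {5, 6, 7, 8}:
n :  0  1  2  3  4  5  6  7  8  9 10 11 12 13 14 15 16 17 18 19 20 21
G :  0  0  0  0  0  1  1  1  1  1  2  2  2  0  0  0  0  0  1  1  1  1
G_B(21) = 1.
Pile C, S = {1, 3, 7, 8}:
G(0) = 0
G(1) = mex{0} = 1
G(2) = mex{1} = 0
G(3) = mex{0,0} = 1
G(4) = mex{1,1} = 0
G(5) = mex{0,0} = 1
G(6) = mex{1,1} = 0
G(7) = mex{0,0,0} = 1
G(8) = mex{1,1,1,0} = 2
G(9) = mex{2,0,0,1} = 3
G(10) = mex{3,1,1,0} = 2
G(11) = mex{2,2,0,1} = 3
G(12) = mex{3,3,1,0} = 2
G(13) = mex{2,2,0,1} = 3
G(14) = mex{3,3,1,0} = 2
G_C(14) = 2.
Combined Grundy value = 3 ⊕ 1 ⊕ 2 = 0.

0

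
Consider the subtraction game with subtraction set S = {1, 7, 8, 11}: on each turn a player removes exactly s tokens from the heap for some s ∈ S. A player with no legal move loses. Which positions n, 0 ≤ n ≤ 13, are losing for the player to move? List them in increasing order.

n :  0  1  2  3  4  5  6  7  8  9 10 11 12 13
G :  0  1  0  1  0  1  0  1  2  3  2  3  2  3
P-positions are exactly the n with G(n) = 0.

0, 2, 4, 6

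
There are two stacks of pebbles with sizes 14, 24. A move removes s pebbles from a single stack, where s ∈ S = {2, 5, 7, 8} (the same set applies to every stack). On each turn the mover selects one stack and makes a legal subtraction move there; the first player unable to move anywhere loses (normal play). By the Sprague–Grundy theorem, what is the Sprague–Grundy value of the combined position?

All stacks use S = {2, 5, 7, 8}:
n :  0  1  2  3  4  5  6  7  8  9 10 11 12 13 14 15 16 17 18 19 20 21 22 23 24
G :  0  0  1  1  0  2  1  3  2  2  0  3  1  0  0  1  1  3  2  2  3  3  2  0  0
Stack A: G(14) = 0.
Stack B: G(24) = 0.
Combined Grundy value = 0 ⊕ 0 = 0.

0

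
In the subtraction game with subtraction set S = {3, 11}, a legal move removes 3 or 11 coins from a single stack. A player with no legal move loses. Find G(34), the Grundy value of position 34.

n :  0  1  2  3  4  5  6  7  8  9 10 11 12 13 14 15 16 17 18 19 20 21 22 23 24 25 26 27 28 29 30 31 32 33 34
G :  0  0  0  1  1  1  0  0  0  1  1  1  2  2  0  0  0  1  1  1  0  0  0  1  1  1  2  2  0  0  0  1  1  1  0

0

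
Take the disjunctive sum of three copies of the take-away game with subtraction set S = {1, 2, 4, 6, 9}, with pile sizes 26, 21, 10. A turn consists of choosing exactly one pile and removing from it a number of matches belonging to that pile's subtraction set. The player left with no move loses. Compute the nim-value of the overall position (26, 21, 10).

All piles use S = {1, 2, 4, 6, 9}:
G(0) = 0
G(1) = mex{0} = 1
G(2) = mex{1,0} = 2
G(3) = mex{2,1} = 0
G(4) = mex{0,2,0} = 1
G(5) = mex{1,0,1} = 2
G(6) = mex{2,1,2,0} = 3
G(7) = mex{3,2,0,1} = 4
G(8) = mex{4,3,1,2} = 0
G(9) = mex{0,4,2,0,0} = 1
G(10) = mex{1,0,3,1,1} = 2
G(11) = mex{2,1,4,2,2} = 0
G(12) = mex{0,2,0,3,0} = 1
G(13) = mex{1,0,1,4,1} = 2
G(14) = mex{2,1,2,0,2} = 3
G(15) = mex{3,2,0,1,3} = 4
G(16) = mex{4,3,1,2,4} = 0
G(17) = mex{0,4,2,0,0} = 1
G(18) = mex{1,0,3,1,1} = 2
G(19) = mex{2,1,4,2,2} = 0
G(20) = mex{0,2,0,3,0} = 1
G(21) = mex{1,0,1,4,1} = 2
G(22) = mex{2,1,2,0,2} = 3
G(23) = mex{3,2,0,1,3} = 4
G(24) = mex{4,3,1,2,4} = 0
G(25) = mex{0,4,2,0,0} = 1
G(26) = mex{1,0,3,1,1} = 2
Pile A: G(26) = 2.
Pile B: G(21) = 2.
Pile C: G(10) = 2.
Combined Grundy value = 2 ⊕ 2 ⊕ 2 = 2.

2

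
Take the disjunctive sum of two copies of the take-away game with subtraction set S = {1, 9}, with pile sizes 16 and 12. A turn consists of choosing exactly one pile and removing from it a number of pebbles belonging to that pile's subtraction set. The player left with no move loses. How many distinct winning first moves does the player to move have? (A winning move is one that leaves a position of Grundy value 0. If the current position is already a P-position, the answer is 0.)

0

All piles use S = {1, 9}:
G(0) = 0
G(1) = mex{0} = 1
G(2) = mex{1} = 0
G(3) = mex{0} = 1
G(4) = mex{1} = 0
G(5) = mex{0} = 1
G(6) = mex{1} = 0
G(7) = mex{0} = 1
G(8) = mex{1} = 0
G(9) = mex{0,0} = 1
G(10) = mex{1,1} = 0
G(11) = mex{0,0} = 1
G(12) = mex{1,1} = 0
G(13) = mex{0,0} = 1
G(14) = mex{1,1} = 0
G(15) = mex{0,0} = 1
G(16) = mex{1,1} = 0
Pile A: G(16) = 0.
Pile B: G(12) = 0.
Combined Grundy value = 0 ⊕ 0 = 0.
A winning move leaves total XOR = 0, i.e. changes one component's Grundy value g to g ⊕ X where X is the current total.
Pile A: target g' = 0⊕0 = 0, but every legal move changes the Grundy value (mex property), so 0 moves.
Pile B: target g' = 0⊕0 = 0, but every legal move changes the Grundy value (mex property), so 0 moves.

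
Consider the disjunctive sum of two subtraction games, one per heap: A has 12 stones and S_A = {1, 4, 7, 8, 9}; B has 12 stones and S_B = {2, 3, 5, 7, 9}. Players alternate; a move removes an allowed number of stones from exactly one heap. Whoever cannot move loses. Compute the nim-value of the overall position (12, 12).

5

Heap A, S = {1, 4, 7, 8, 9}:
G(0) = 0
G(1) = mex{0} = 1
G(2) = mex{1} = 0
G(3) = mex{0} = 1
G(4) = mex{1,0} = 2
G(5) = mex{2,1} = 0
G(6) = mex{0,0} = 1
G(7) = mex{1,1,0} = 2
G(8) = mex{2,2,1,0} = 3
G(9) = mex{3,0,0,1,0} = 2
G(10) = mex{2,1,1,0,1} = 3
G(11) = mex{3,2,2,1,0} = 4
G(12) = mex{4,3,0,2,1} = 5
G_A(12) = 5.
Heap B, S = {2, 3, 5, 7, 9}:
G(0) = 0
G(1) = mex{} = 0
G(2) = mex{0} = 1
G(3) = mex{0,0} = 1
G(4) = mex{1,0} = 2
G(5) = mex{1,1,0} = 2
G(6) = mex{2,1,0} = 3
G(7) = mex{2,2,1,0} = 3
G(8) = mex{3,2,1,0} = 4
G(9) = mex{3,3,2,1,0} = 4
G(10) = mex{4,3,2,1,0} = 5
G(11) = mex{4,4,3,2,1} = 0
G(12) = mex{5,4,3,2,1} = 0
G_B(12) = 0.
Combined Grundy value = 5 ⊕ 0 = 5.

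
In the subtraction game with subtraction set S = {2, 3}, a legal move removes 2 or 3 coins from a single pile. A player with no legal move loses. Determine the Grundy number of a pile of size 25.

G(0) = 0
G(1) = mex{} = 0
G(2) = mex{0} = 1
G(3) = mex{0,0} = 1
G(4) = mex{1,0} = 2
G(5) = mex{1,1} = 0
G(6) = mex{2,1} = 0
G(7) = mex{0,2} = 1
G(8) = mex{0,0} = 1
G(9) = mex{1,0} = 2
G(10) = mex{1,1} = 0
G(11) = mex{2,1} = 0
G(12) = mex{0,2} = 1
G(13) = mex{0,0} = 1
G(14) = mex{1,0} = 2
G(15) = mex{1,1} = 0
G(16) = mex{2,1} = 0
G(17) = mex{0,2} = 1
G(18) = mex{0,0} = 1
G(19) = mex{1,0} = 2
G(20) = mex{1,1} = 0
G(21) = mex{2,1} = 0
G(22) = mex{0,2} = 1
G(23) = mex{0,0} = 1
G(24) = mex{1,0} = 2
G(25) = mex{1,1} = 0

0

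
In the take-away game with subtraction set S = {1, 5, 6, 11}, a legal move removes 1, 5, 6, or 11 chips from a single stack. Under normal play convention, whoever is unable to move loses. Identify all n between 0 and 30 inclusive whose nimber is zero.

0, 2, 4, 12, 14, 16, 24, 26, 28

G(0) = 0
G(1) = mex{0} = 1
G(2) = mex{1} = 0
G(3) = mex{0} = 1
G(4) = mex{1} = 0
G(5) = mex{0,0} = 1
G(6) = mex{1,1,0} = 2
G(7) = mex{2,0,1} = 3
G(8) = mex{3,1,0} = 2
G(9) = mex{2,0,1} = 3
G(10) = mex{3,1,0} = 2
G(11) = mex{2,2,1,0} = 3
G(12) = mex{3,3,2,1} = 0
G(13) = mex{0,2,3,0} = 1
G(14) = mex{1,3,2,1} = 0
G(15) = mex{0,2,3,0} = 1
G(16) = mex{1,3,2,1} = 0
G(17) = mex{0,0,3,2} = 1
G(18) = mex{1,1,0,3} = 2
G(19) = mex{2,0,1,2} = 3
G(20) = mex{3,1,0,3} = 2
G(21) = mex{2,0,1,2} = 3
G(22) = mex{3,1,0,3} = 2
G(23) = mex{2,2,1,0} = 3
G(24) = mex{3,3,2,1} = 0
G(25) = mex{0,2,3,0} = 1
G(26) = mex{1,3,2,1} = 0
G(27) = mex{0,2,3,0} = 1
G(28) = mex{1,3,2,1} = 0
G(29) = mex{0,0,3,2} = 1
G(30) = mex{1,1,0,3} = 2
P-positions are exactly the n with G(n) = 0.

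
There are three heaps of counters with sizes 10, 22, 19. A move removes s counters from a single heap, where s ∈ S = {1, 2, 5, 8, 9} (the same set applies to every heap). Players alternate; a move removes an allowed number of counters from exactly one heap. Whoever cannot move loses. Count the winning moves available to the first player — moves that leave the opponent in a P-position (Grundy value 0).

All heaps use S = {1, 2, 5, 8, 9}:
n :  0  1  2  3  4  5  6  7  8  9 10 11 12 13 14 15 16 17 18 19 20 21 22
G :  0  1  2  0  1  2  0  1  2  3  0  1  2  0  1  2  0  1  2  3  0  1  2
Heap A: G(10) = 0.
Heap B: G(22) = 2.
Heap C: G(19) = 3.
Combined Grundy value = 0 ⊕ 2 ⊕ 3 = 1.
A winning move leaves total XOR = 0, i.e. changes one component's Grundy value g to g ⊕ X where X is the current total.
Heap A: need g' = 0⊕1 = 1. Options: 10−1→G=3, 10−2→G=2, 10−5→G=2, 10−8→G=2, 10−9→G=1. Hits: 1.
Heap B: need g' = 2⊕1 = 3. Options: 22−1→G=1, 22−2→G=0, 22−5→G=1, 22−8→G=1, 22−9→G=0. Hits: 0.
Heap C: need g' = 3⊕1 = 2. Options: 19−1→G=2, 19−2→G=1, 19−5→G=1, 19−8→G=1, 19−9→G=0. Hits: 1.

2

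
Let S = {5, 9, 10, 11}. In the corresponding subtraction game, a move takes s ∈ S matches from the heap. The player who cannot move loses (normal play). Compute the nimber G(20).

0

n :  0  1  2  3  4  5  6  7  8  9 10 11 12 13 14 15 16 17 18 19 20
G :  0  0  0  0  0  1  1  1  1  1  2  2  2  2  2  3  0  0  0  0  0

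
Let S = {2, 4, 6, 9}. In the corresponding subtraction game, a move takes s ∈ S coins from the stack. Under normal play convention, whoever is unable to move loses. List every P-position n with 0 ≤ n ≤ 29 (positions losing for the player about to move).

G(0) = 0
G(1) = mex{} = 0
G(2) = mex{0} = 1
G(3) = mex{0} = 1
G(4) = mex{1,0} = 2
G(5) = mex{1,0} = 2
G(6) = mex{2,1,0} = 3
G(7) = mex{2,1,0} = 3
G(8) = mex{3,2,1} = 0
G(9) = mex{3,2,1,0} = 4
G(10) = mex{0,3,2,0} = 1
G(11) = mex{4,3,2,1} = 0
G(12) = mex{1,0,3,1} = 2
G(13) = mex{0,4,3,2} = 1
G(14) = mex{2,1,0,2} = 3
G(15) = mex{1,0,4,3} = 2
G(16) = mex{3,2,1,3} = 0
G(17) = mex{2,1,0,0} = 3
G(18) = mex{0,3,2,4} = 1
G(19) = mex{3,2,1,1} = 0
G(20) = mex{1,0,3,0} = 2
G(21) = mex{0,3,2,2} = 1
G(22) = mex{2,1,0,1} = 3
G(23) = mex{1,0,3,3} = 2
G(24) = mex{3,2,1,2} = 0
G(25) = mex{2,1,0,0} = 3
G(26) = mex{0,3,2,3} = 1
G(27) = mex{3,2,1,1} = 0
G(28) = mex{1,0,3,0} = 2
G(29) = mex{0,3,2,2} = 1
P-positions are exactly the n with G(n) = 0.

0, 1, 8, 11, 16, 19, 24, 27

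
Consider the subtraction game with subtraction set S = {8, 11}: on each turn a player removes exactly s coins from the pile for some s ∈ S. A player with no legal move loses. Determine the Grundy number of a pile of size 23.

0

G(0) = 0
G(1) = mex{} = 0
G(2) = mex{} = 0
G(3) = mex{} = 0
G(4) = mex{} = 0
G(5) = mex{} = 0
G(6) = mex{} = 0
G(7) = mex{} = 0
G(8) = mex{0} = 1
G(9) = mex{0} = 1
G(10) = mex{0} = 1
G(11) = mex{0,0} = 1
G(12) = mex{0,0} = 1
G(13) = mex{0,0} = 1
G(14) = mex{0,0} = 1
G(15) = mex{0,0} = 1
G(16) = mex{1,0} = 2
G(17) = mex{1,0} = 2
G(18) = mex{1,0} = 2
G(19) = mex{1,1} = 0
G(20) = mex{1,1} = 0
G(21) = mex{1,1} = 0
G(22) = mex{1,1} = 0
G(23) = mex{1,1} = 0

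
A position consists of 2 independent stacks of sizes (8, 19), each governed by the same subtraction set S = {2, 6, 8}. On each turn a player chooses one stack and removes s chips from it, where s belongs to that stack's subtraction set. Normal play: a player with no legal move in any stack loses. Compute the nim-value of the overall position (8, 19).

2

All stacks use S = {2, 6, 8}:
n :  0  1  2  3  4  5  6  7  8  9 10 11 12 13 14 15 16 17 18 19
G :  0  0  1  1  0  0  1  1  2  2  3  3  2  2  0  0  1  1  0  0
Stack A: G(8) = 2.
Stack B: G(19) = 0.
Combined Grundy value = 2 ⊕ 0 = 2.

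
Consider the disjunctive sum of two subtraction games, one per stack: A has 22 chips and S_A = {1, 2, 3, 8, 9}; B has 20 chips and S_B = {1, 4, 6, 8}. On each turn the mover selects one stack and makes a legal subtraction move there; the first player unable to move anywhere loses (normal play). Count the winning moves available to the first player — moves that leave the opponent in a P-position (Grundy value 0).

Stack A, S = {1, 2, 3, 8, 9}:
G(0) = 0
G(1) = mex{0} = 1
G(2) = mex{1,0} = 2
G(3) = mex{2,1,0} = 3
G(4) = mex{3,2,1} = 0
G(5) = mex{0,3,2} = 1
G(6) = mex{1,0,3} = 2
G(7) = mex{2,1,0} = 3
G(8) = mex{3,2,1,0} = 4
G(9) = mex{4,3,2,1,0} = 5
G(10) = mex{5,4,3,2,1} = 0
G(11) = mex{0,5,4,3,2} = 1
G(12) = mex{1,0,5,0,3} = 2
G(13) = mex{2,1,0,1,0} = 3
G(14) = mex{3,2,1,2,1} = 0
G(15) = mex{0,3,2,3,2} = 1
G(16) = mex{1,0,3,4,3} = 2
G(17) = mex{2,1,0,5,4} = 3
G(18) = mex{3,2,1,0,5} = 4
G(19) = mex{4,3,2,1,0} = 5
G(20) = mex{5,4,3,2,1} = 0
G(21) = mex{0,5,4,3,2} = 1
G(22) = mex{1,0,5,0,3} = 2
G_A(22) = 2.
Stack B, S = {1, 4, 6, 8}:
n :  0  1  2  3  4  5  6  7  8  9 10 11 12 13 14 15 16 17 18 19 20
G :  0  1  0  1  2  0  1  0  1  2  3  2  0  1  0  1  2  0  1  0  1
G_B(20) = 1.
Combined Grundy value = 2 ⊕ 1 = 3.
A winning move leaves total XOR = 0, i.e. changes one component's Grundy value g to g ⊕ X where X is the current total.
Stack A: need g' = 2⊕3 = 1. Options: 22−1→G=1, 22−2→G=0, 22−3→G=5, 22−8→G=0, 22−9→G=3. Hits: 1.
Stack B: need g' = 1⊕3 = 2. Options: 20−1→G=0, 20−4→G=2, 20−6→G=0, 20−8→G=0. Hits: 1.

2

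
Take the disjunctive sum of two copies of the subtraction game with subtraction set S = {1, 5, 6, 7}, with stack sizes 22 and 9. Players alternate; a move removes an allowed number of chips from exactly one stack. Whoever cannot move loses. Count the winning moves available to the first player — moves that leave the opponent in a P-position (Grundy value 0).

All stacks use S = {1, 5, 6, 7}:
G(0) = 0
G(1) = mex{0} = 1
G(2) = mex{1} = 0
G(3) = mex{0} = 1
G(4) = mex{1} = 0
G(5) = mex{0,0} = 1
G(6) = mex{1,1,0} = 2
G(7) = mex{2,0,1,0} = 3
G(8) = mex{3,1,0,1} = 2
G(9) = mex{2,0,1,0} = 3
G(10) = mex{3,1,0,1} = 2
G(11) = mex{2,2,1,0} = 3
G(12) = mex{3,3,2,1} = 0
G(13) = mex{0,2,3,2} = 1
G(14) = mex{1,3,2,3} = 0
G(15) = mex{0,2,3,2} = 1
G(16) = mex{1,3,2,3} = 0
G(17) = mex{0,0,3,2} = 1
G(18) = mex{1,1,0,3} = 2
G(19) = mex{2,0,1,0} = 3
G(20) = mex{3,1,0,1} = 2
G(21) = mex{2,0,1,0} = 3
G(22) = mex{3,1,0,1} = 2
Stack A: G(22) = 2.
Stack B: G(9) = 3.
Combined Grundy value = 2 ⊕ 3 = 1.
A winning move leaves total XOR = 0, i.e. changes one component's Grundy value g to g ⊕ X where X is the current total.
Stack A: need g' = 2⊕1 = 3. Options: 22−1→G=3, 22−5→G=1, 22−6→G=0, 22−7→G=1. Hits: 1.
Stack B: need g' = 3⊕1 = 2. Options: 9−1→G=2, 9−5→G=0, 9−6→G=1, 9−7→G=0. Hits: 1.

2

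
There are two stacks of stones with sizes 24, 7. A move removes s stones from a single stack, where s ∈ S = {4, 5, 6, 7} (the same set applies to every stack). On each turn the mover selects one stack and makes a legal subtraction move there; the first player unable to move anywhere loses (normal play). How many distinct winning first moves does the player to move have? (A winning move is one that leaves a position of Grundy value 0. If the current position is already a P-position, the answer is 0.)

All stacks use S = {4, 5, 6, 7}:
n :  0  1  2  3  4  5  6  7  8  9 10 11 12 13 14 15 16 17 18 19 20 21 22 23 24
G :  0  0  0  0  1  1  1  1  2  2  2  0  0  0  0  1  1  1  1  2  2  2  0  0  0
Stack A: G(24) = 0.
Stack B: G(7) = 1.
Combined Grundy value = 0 ⊕ 1 = 1.
A winning move leaves total XOR = 0, i.e. changes one component's Grundy value g to g ⊕ X where X is the current total.
Stack A: need g' = 0⊕1 = 1. Options: 24−4→G=2, 24−5→G=2, 24−6→G=1, 24−7→G=1. Hits: 2.
Stack B: need g' = 1⊕1 = 0. Options: 7−4→G=0, 7−5→G=0, 7−6→G=0, 7−7→G=0. Hits: 4.

6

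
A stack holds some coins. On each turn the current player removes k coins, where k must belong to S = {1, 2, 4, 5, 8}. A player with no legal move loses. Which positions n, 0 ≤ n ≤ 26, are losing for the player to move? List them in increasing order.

G(0) = 0
G(1) = mex{0} = 1
G(2) = mex{1,0} = 2
G(3) = mex{2,1} = 0
G(4) = mex{0,2,0} = 1
G(5) = mex{1,0,1,0} = 2
G(6) = mex{2,1,2,1} = 0
G(7) = mex{0,2,0,2} = 1
G(8) = mex{1,0,1,0,0} = 2
G(9) = mex{2,1,2,1,1} = 0
G(10) = mex{0,2,0,2,2} = 1
G(11) = mex{1,0,1,0,0} = 2
G(12) = mex{2,1,2,1,1} = 0
G(13) = mex{0,2,0,2,2} = 1
G(14) = mex{1,0,1,0,0} = 2
G(15) = mex{2,1,2,1,1} = 0
G(16) = mex{0,2,0,2,2} = 1
G(17) = mex{1,0,1,0,0} = 2
G(18) = mex{2,1,2,1,1} = 0
G(19) = mex{0,2,0,2,2} = 1
G(20) = mex{1,0,1,0,0} = 2
G(21) = mex{2,1,2,1,1} = 0
G(22) = mex{0,2,0,2,2} = 1
G(23) = mex{1,0,1,0,0} = 2
G(24) = mex{2,1,2,1,1} = 0
G(25) = mex{0,2,0,2,2} = 1
G(26) = mex{1,0,1,0,0} = 2
P-positions are exactly the n with G(n) = 0.

0, 3, 6, 9, 12, 15, 18, 21, 24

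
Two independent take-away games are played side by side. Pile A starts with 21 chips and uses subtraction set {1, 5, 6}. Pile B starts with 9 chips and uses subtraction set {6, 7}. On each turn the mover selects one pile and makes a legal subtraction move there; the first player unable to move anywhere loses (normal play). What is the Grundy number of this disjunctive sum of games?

3

Pile A, S = {1, 5, 6}:
G(0) = 0
G(1) = mex{0} = 1
G(2) = mex{1} = 0
G(3) = mex{0} = 1
G(4) = mex{1} = 0
G(5) = mex{0,0} = 1
G(6) = mex{1,1,0} = 2
G(7) = mex{2,0,1} = 3
G(8) = mex{3,1,0} = 2
G(9) = mex{2,0,1} = 3
G(10) = mex{3,1,0} = 2
G(11) = mex{2,2,1} = 0
G(12) = mex{0,3,2} = 1
G(13) = mex{1,2,3} = 0
G(14) = mex{0,3,2} = 1
G(15) = mex{1,2,3} = 0
G(16) = mex{0,0,2} = 1
G(17) = mex{1,1,0} = 2
G(18) = mex{2,0,1} = 3
G(19) = mex{3,1,0} = 2
G(20) = mex{2,0,1} = 3
G(21) = mex{3,1,0} = 2
G_A(21) = 2.
Pile B, S = {6, 7}:
n : 0 1 2 3 4 5 6 7 8 9
G : 0 0 0 0 0 0 1 1 1 1
G_B(9) = 1.
Combined Grundy value = 2 ⊕ 1 = 3.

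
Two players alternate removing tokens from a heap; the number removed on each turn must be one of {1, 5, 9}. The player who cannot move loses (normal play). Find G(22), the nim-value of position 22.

0

G(0) = 0
G(1) = mex{0} = 1
G(2) = mex{1} = 0
G(3) = mex{0} = 1
G(4) = mex{1} = 0
G(5) = mex{0,0} = 1
G(6) = mex{1,1} = 0
G(7) = mex{0,0} = 1
G(8) = mex{1,1} = 0
G(9) = mex{0,0,0} = 1
G(10) = mex{1,1,1} = 0
G(11) = mex{0,0,0} = 1
G(12) = mex{1,1,1} = 0
G(13) = mex{0,0,0} = 1
G(14) = mex{1,1,1} = 0
G(15) = mex{0,0,0} = 1
G(16) = mex{1,1,1} = 0
G(17) = mex{0,0,0} = 1
G(18) = mex{1,1,1} = 0
G(19) = mex{0,0,0} = 1
G(20) = mex{1,1,1} = 0
G(21) = mex{0,0,0} = 1
G(22) = mex{1,1,1} = 0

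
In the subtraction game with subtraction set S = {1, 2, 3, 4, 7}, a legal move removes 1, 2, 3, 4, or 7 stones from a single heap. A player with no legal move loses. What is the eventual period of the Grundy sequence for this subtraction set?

G(0) = 0
G(1) = mex{0} = 1
G(2) = mex{1,0} = 2
G(3) = mex{2,1,0} = 3
G(4) = mex{3,2,1,0} = 4
G(5) = mex{4,3,2,1} = 0
G(6) = mex{0,4,3,2} = 1
G(7) = mex{1,0,4,3,0} = 2
G(8) = mex{2,1,0,4,1} = 3
G(9) = mex{3,2,1,0,2} = 4
G(10) = mex{4,3,2,1,3} = 0
G(11) = mex{0,4,3,2,4} = 1
G(12) = mex{1,0,4,3,0} = 2
G(13) = mex{2,1,0,4,1} = 3
G(14) = mex{3,2,1,0,2} = 4
G(n+5) = G(n) holds for n = 0,…,6 (a full window of length max(S) = 7), so the sequence is purely periodic with period 5.

5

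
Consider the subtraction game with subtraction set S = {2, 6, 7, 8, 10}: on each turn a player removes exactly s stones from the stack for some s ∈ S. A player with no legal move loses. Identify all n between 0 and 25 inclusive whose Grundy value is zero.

n :  0  1  2  3  4  5  6  7  8  9 10 11 12 13 14 15 16 17 18 19 20 21 22 23 24 25
G :  0  0  1  1  0  0  1  1  2  2  3  3  2  2  3  3  0  0  1  1  0  0  1  1  2  2
P-positions are exactly the n with G(n) = 0.

0, 1, 4, 5, 16, 17, 20, 21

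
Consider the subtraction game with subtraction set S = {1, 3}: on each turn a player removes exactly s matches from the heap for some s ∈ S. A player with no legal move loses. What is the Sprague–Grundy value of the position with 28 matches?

0

G(0) = 0
G(1) = mex{0} = 1
G(2) = mex{1} = 0
G(3) = mex{0,0} = 1
G(4) = mex{1,1} = 0
G(5) = mex{0,0} = 1
G(6) = mex{1,1} = 0
G(7) = mex{0,0} = 1
G(8) = mex{1,1} = 0
G(9) = mex{0,0} = 1
G(10) = mex{1,1} = 0
G(11) = mex{0,0} = 1
G(12) = mex{1,1} = 0
G(13) = mex{0,0} = 1
G(14) = mex{1,1} = 0
G(15) = mex{0,0} = 1
G(16) = mex{1,1} = 0
G(17) = mex{0,0} = 1
G(18) = mex{1,1} = 0
G(19) = mex{0,0} = 1
G(20) = mex{1,1} = 0
G(21) = mex{0,0} = 1
G(22) = mex{1,1} = 0
G(23) = mex{0,0} = 1
G(24) = mex{1,1} = 0
G(25) = mex{0,0} = 1
G(26) = mex{1,1} = 0
G(27) = mex{0,0} = 1
G(28) = mex{1,1} = 0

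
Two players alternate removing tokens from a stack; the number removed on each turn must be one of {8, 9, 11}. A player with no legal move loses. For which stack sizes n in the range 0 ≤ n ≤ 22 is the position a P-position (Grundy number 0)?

n :  0  1  2  3  4  5  6  7  8  9 10 11 12 13 14 15 16 17 18 19 20 21 22
G :  0  0  0  0  0  0  0  0  1  1  1  1  1  1  1  1  2  2  2  0  0  0  0
P-positions are exactly the n with G(n) = 0.

0, 1, 2, 3, 4, 5, 6, 7, 19, 20, 21, 22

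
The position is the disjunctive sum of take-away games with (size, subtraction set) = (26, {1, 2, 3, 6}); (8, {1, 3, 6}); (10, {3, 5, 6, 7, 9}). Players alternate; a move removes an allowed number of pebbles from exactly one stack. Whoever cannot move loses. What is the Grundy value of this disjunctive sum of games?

3

Stack A, S = {1, 2, 3, 6}:
n :  0  1  2  3  4  5  6  7  8  9 10 11 12 13 14 15 16 17 18 19 20 21 22 23 24 25 26
G :  0  1  2  3  0  1  2  3  0  1  2  3  0  1  2  3  0  1  2  3  0  1  2  3  0  1  2
G_A(26) = 2.
Stack B, S = {1, 3, 6}:
G(0) = 0
G(1) = mex{0} = 1
G(2) = mex{1} = 0
G(3) = mex{0,0} = 1
G(4) = mex{1,1} = 0
G(5) = mex{0,0} = 1
G(6) = mex{1,1,0} = 2
G(7) = mex{2,0,1} = 3
G(8) = mex{3,1,0} = 2
G_B(8) = 2.
Stack C, S = {3, 5, 6, 7, 9}:
n :  0  1  2  3  4  5  6  7  8  9 10
G :  0  0  0  1  1  1  2  2  2  3  3
G_C(10) = 3.
Combined Grundy value = 2 ⊕ 2 ⊕ 3 = 3.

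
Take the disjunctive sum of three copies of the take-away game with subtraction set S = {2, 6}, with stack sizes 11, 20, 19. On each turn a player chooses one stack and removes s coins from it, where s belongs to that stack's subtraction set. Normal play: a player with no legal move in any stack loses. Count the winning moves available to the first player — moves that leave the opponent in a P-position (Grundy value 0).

All stacks use S = {2, 6}:
n :  0  1  2  3  4  5  6  7  8  9 10 11 12 13 14 15 16 17 18 19 20
G :  0  0  1  1  0  0  1  1  0  0  1  1  0  0  1  1  0  0  1  1  0
Stack A: G(11) = 1.
Stack B: G(20) = 0.
Stack C: G(19) = 1.
Combined Grundy value = 1 ⊕ 0 ⊕ 1 = 0.
A winning move leaves total XOR = 0, i.e. changes one component's Grundy value g to g ⊕ X where X is the current total.
Stack A: target g' = 1⊕0 = 1, but every legal move changes the Grundy value (mex property), so 0 moves.
Stack B: target g' = 0⊕0 = 0, but every legal move changes the Grundy value (mex property), so 0 moves.
Stack C: target g' = 1⊕0 = 1, but every legal move changes the Grundy value (mex property), so 0 moves.

0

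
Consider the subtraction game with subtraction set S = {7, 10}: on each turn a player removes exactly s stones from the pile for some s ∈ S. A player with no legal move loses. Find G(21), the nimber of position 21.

0

G(0) = 0
G(1) = mex{} = 0
G(2) = mex{} = 0
G(3) = mex{} = 0
G(4) = mex{} = 0
G(5) = mex{} = 0
G(6) = mex{} = 0
G(7) = mex{0} = 1
G(8) = mex{0} = 1
G(9) = mex{0} = 1
G(10) = mex{0,0} = 1
G(11) = mex{0,0} = 1
G(12) = mex{0,0} = 1
G(13) = mex{0,0} = 1
G(14) = mex{1,0} = 2
G(15) = mex{1,0} = 2
G(16) = mex{1,0} = 2
G(17) = mex{1,1} = 0
G(18) = mex{1,1} = 0
G(19) = mex{1,1} = 0
G(20) = mex{1,1} = 0
G(21) = mex{2,1} = 0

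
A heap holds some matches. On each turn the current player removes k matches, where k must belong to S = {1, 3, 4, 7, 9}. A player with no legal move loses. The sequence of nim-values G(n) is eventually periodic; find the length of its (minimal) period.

n :  0  1  2  3  4  5  6  7  8  9 10 11 12 13 14 15 16 17 18
G :  0  1  0  1  2  3  2  3  0  1  0  1  2  3  2  3  0  1  0
G(n+8) = G(n) holds for n = 0,…,8 (a full window of length max(S) = 9), so the sequence is purely periodic with period 8.

8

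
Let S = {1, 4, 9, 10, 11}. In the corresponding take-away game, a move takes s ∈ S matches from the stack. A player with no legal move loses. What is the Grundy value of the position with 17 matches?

3

n :  0  1  2  3  4  5  6  7  8  9 10 11 12 13 14 15 16 17
G :  0  1  0  1  2  0  1  0  1  2  3  2  3  4  5  3  2  3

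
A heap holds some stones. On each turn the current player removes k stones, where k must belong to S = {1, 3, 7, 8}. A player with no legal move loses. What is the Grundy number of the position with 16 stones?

G(0) = 0
G(1) = mex{0} = 1
G(2) = mex{1} = 0
G(3) = mex{0,0} = 1
G(4) = mex{1,1} = 0
G(5) = mex{0,0} = 1
G(6) = mex{1,1} = 0
G(7) = mex{0,0,0} = 1
G(8) = mex{1,1,1,0} = 2
G(9) = mex{2,0,0,1} = 3
G(10) = mex{3,1,1,0} = 2
G(11) = mex{2,2,0,1} = 3
G(12) = mex{3,3,1,0} = 2
G(13) = mex{2,2,0,1} = 3
G(14) = mex{3,3,1,0} = 2
G(15) = mex{2,2,2,1} = 0
G(16) = mex{0,3,3,2} = 1

1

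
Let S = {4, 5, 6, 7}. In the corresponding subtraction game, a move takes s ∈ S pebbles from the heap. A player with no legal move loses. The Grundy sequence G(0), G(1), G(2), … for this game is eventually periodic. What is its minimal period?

G(0) = 0
G(1) = mex{} = 0
G(2) = mex{} = 0
G(3) = mex{} = 0
G(4) = mex{0} = 1
G(5) = mex{0,0} = 1
G(6) = mex{0,0,0} = 1
G(7) = mex{0,0,0,0} = 1
G(8) = mex{1,0,0,0} = 2
G(9) = mex{1,1,0,0} = 2
G(10) = mex{1,1,1,0} = 2
G(11) = mex{1,1,1,1} = 0
G(12) = mex{2,1,1,1} = 0
G(13) = mex{2,2,1,1} = 0
G(14) = mex{2,2,2,1} = 0
G(15) = mex{0,2,2,2} = 1
G(16) = mex{0,0,2,2} = 1
G(17) = mex{0,0,0,2} = 1
G(18) = mex{0,0,0,0} = 1
G(19) = mex{1,0,0,0} = 2
G(20) = mex{1,1,0,0} = 2
G(21) = mex{1,1,1,0} = 2
G(22) = mex{1,1,1,1} = 0
G(23) = mex{2,1,1,1} = 0
G(n+11) = G(n) holds for n = 0,…,6 (a full window of length max(S) = 7), so the sequence is purely periodic with period 11.

11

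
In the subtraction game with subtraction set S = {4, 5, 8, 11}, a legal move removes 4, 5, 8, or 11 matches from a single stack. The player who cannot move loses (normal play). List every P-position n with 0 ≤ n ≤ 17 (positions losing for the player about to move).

n :  0  1  2  3  4  5  6  7  8  9 10 11 12 13 14 15 16 17
G :  0  0  0  0  1  1  1  1  2  2  2  2  3  3  3  0  0  0
P-positions are exactly the n with G(n) = 0.

0, 1, 2, 3, 15, 16, 17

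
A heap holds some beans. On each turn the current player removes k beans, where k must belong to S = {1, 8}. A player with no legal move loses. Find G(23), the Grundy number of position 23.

1

n :  0  1  2  3  4  5  6  7  8  9 10 11 12 13 14 15 16 17 18 19 20 21 22 23
G :  0  1  0  1  0  1  0  1  2  0  1  0  1  0  1  0  1  2  0  1  0  1  0  1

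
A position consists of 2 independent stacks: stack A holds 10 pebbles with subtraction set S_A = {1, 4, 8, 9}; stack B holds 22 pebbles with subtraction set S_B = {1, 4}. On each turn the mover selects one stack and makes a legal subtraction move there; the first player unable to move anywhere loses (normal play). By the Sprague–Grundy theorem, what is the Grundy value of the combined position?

Stack A, S = {1, 4, 8, 9}:
G(0) = 0
G(1) = mex{0} = 1
G(2) = mex{1} = 0
G(3) = mex{0} = 1
G(4) = mex{1,0} = 2
G(5) = mex{2,1} = 0
G(6) = mex{0,0} = 1
G(7) = mex{1,1} = 0
G(8) = mex{0,2,0} = 1
G(9) = mex{1,0,1,0} = 2
G(10) = mex{2,1,0,1} = 3
G_A(10) = 3.
Stack B, S = {1, 4}:
G(0) = 0
G(1) = mex{0} = 1
G(2) = mex{1} = 0
G(3) = mex{0} = 1
G(4) = mex{1,0} = 2
G(5) = mex{2,1} = 0
G(6) = mex{0,0} = 1
G(7) = mex{1,1} = 0
G(8) = mex{0,2} = 1
G(9) = mex{1,0} = 2
G(10) = mex{2,1} = 0
G(11) = mex{0,0} = 1
G(12) = mex{1,1} = 0
G(13) = mex{0,2} = 1
G(14) = mex{1,0} = 2
G(15) = mex{2,1} = 0
G(16) = mex{0,0} = 1
G(17) = mex{1,1} = 0
G(18) = mex{0,2} = 1
G(19) = mex{1,0} = 2
G(20) = mex{2,1} = 0
G(21) = mex{0,0} = 1
G(22) = mex{1,1} = 0
G_B(22) = 0.
Combined Grundy value = 3 ⊕ 0 = 3.

3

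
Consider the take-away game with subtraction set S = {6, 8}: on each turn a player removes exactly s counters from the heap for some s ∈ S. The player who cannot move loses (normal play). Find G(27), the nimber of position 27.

2

G(0) = 0
G(1) = mex{} = 0
G(2) = mex{} = 0
G(3) = mex{} = 0
G(4) = mex{} = 0
G(5) = mex{} = 0
G(6) = mex{0} = 1
G(7) = mex{0} = 1
G(8) = mex{0,0} = 1
G(9) = mex{0,0} = 1
G(10) = mex{0,0} = 1
G(11) = mex{0,0} = 1
G(12) = mex{1,0} = 2
G(13) = mex{1,0} = 2
G(14) = mex{1,1} = 0
G(15) = mex{1,1} = 0
G(16) = mex{1,1} = 0
G(17) = mex{1,1} = 0
G(18) = mex{2,1} = 0
G(19) = mex{2,1} = 0
G(20) = mex{0,2} = 1
G(21) = mex{0,2} = 1
G(22) = mex{0,0} = 1
G(23) = mex{0,0} = 1
G(24) = mex{0,0} = 1
G(25) = mex{0,0} = 1
G(26) = mex{1,0} = 2
G(27) = mex{1,0} = 2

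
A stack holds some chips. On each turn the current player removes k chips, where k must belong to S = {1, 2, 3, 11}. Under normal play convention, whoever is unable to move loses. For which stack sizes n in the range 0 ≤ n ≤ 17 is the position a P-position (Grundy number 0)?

n :  0  1  2  3  4  5  6  7  8  9 10 11 12 13 14 15 16 17
G :  0  1  2  3  0  1  2  3  0  1  2  3  0  1  2  3  0  1
P-positions are exactly the n with G(n) = 0.

0, 4, 8, 12, 16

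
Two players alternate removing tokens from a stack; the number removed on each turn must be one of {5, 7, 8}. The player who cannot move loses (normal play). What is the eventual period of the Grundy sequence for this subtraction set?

13

n :  0  1  2  3  4  5  6  7  8  9 10 11 12 13 14 15 16 17 18 19 20 21 22 23 24 25 26 27
G :  0  0  0  0  0  1  1  1  1  1  2  2  2  0  0  0  0  0  1  1  1  1  1  2  2  2  0  0
G(n+13) = G(n) holds for n = 0,…,7 (a full window of length max(S) = 8), so the sequence is purely periodic with period 13.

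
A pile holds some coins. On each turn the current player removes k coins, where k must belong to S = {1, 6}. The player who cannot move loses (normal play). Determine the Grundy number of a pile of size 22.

1

n :  0  1  2  3  4  5  6  7  8  9 10 11 12 13 14 15 16 17 18 19 20 21 22
G :  0  1  0  1  0  1  2  0  1  0  1  0  1  2  0  1  0  1  0  1  2  0  1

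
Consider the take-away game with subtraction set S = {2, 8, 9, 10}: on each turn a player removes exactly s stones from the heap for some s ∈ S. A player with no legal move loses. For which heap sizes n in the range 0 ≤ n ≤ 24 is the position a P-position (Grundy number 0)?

G(0) = 0
G(1) = mex{} = 0
G(2) = mex{0} = 1
G(3) = mex{0} = 1
G(4) = mex{1} = 0
G(5) = mex{1} = 0
G(6) = mex{0} = 1
G(7) = mex{0} = 1
G(8) = mex{1,0} = 2
G(9) = mex{1,0,0} = 2
G(10) = mex{2,1,0,0} = 3
G(11) = mex{2,1,1,0} = 3
G(12) = mex{3,0,1,1} = 2
G(13) = mex{3,0,0,1} = 2
G(14) = mex{2,1,0,0} = 3
G(15) = mex{2,1,1,0} = 3
G(16) = mex{3,2,1,1} = 0
G(17) = mex{3,2,2,1} = 0
G(18) = mex{0,3,2,2} = 1
G(19) = mex{0,3,3,2} = 1
G(20) = mex{1,2,3,3} = 0
G(21) = mex{1,2,2,3} = 0
G(22) = mex{0,3,2,2} = 1
G(23) = mex{0,3,3,2} = 1
G(24) = mex{1,0,3,3} = 2
P-positions are exactly the n with G(n) = 0.

0, 1, 4, 5, 16, 17, 20, 21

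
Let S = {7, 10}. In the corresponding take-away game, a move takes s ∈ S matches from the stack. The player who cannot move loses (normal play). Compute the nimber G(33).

2

n :  0  1  2  3  4  5  6  7  8  9 10 11 12 13 14 15 16 17 18 19 20 21 22 23 24 25 26 27 28 29 30 31 32 33
G :  0  0  0  0  0  0  0  1  1  1  1  1  1  1  2  2  2  0  0  0  0  0  0  0  1  1  1  1  1  1  1  2  2  2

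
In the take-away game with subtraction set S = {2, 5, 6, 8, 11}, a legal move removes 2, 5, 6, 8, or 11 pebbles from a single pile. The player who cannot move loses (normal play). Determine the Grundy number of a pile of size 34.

2

n :  0  1  2  3  4  5  6  7  8  9 10 11 12 13 14 15 16 17 18 19 20 21 22 23 24 25 26 27 28 29 30 31 32 33 34
G :  0  0  1  1  0  2  1  3  2  2  3  3  2  0  0  1  1  0  4  1  3  2  2  3  3  2  0  0  1  1  0  4  1  3  2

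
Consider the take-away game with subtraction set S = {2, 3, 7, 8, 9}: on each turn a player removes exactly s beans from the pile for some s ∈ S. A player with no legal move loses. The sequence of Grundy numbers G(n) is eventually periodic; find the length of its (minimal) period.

G(0) = 0
G(1) = mex{} = 0
G(2) = mex{0} = 1
G(3) = mex{0,0} = 1
G(4) = mex{1,0} = 2
G(5) = mex{1,1} = 0
G(6) = mex{2,1} = 0
G(7) = mex{0,2,0} = 1
G(8) = mex{0,0,0,0} = 1
G(9) = mex{1,0,1,0,0} = 2
G(10) = mex{1,1,1,1,0} = 2
G(11) = mex{2,1,2,1,1} = 0
G(12) = mex{2,2,0,2,1} = 3
G(13) = mex{0,2,0,0,2} = 1
G(14) = mex{3,0,1,0,0} = 2
G(15) = mex{1,3,1,1,0} = 2
G(16) = mex{2,1,2,1,1} = 0
G(17) = mex{2,2,2,2,1} = 0
G(18) = mex{0,2,0,2,2} = 1
G(19) = mex{0,0,3,0,2} = 1
G(20) = mex{1,0,1,3,0} = 2
G(21) = mex{1,1,2,1,3} = 0
G(22) = mex{2,1,2,2,1} = 0
G(23) = mex{0,2,0,2,2} = 1
G(24) = mex{0,0,0,0,2} = 1
G(25) = mex{1,0,1,0,0} = 2
G(26) = mex{1,1,1,1,0} = 2
G(27) = mex{2,1,2,1,1} = 0
G(28) = mex{2,2,0,2,1} = 3
G(29) = mex{0,2,0,0,2} = 1
G(30) = mex{3,0,1,0,0} = 2
G(31) = mex{1,3,1,1,0} = 2
G(32) = mex{2,1,2,1,1} = 0
G(33) = mex{2,2,2,2,1} = 0
G(n+16) = G(n) holds for n = 0,…,8 (a full window of length max(S) = 9), so the sequence is purely periodic with period 16.

16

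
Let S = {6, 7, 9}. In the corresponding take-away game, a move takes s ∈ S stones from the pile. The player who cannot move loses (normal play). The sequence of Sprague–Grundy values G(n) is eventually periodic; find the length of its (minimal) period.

15

n :  0  1  2  3  4  5  6  7  8  9 10 11 12 13 14 15 16 17 18 19 20 21 22 23 24 25 26 27 28 29 30 31
G :  0  0  0  0  0  0  1  1  1  1  1  1  2  2  2  0  0  0  0  0  0  1  1  1  1  1  1  2  2  2  0  0
G(n+15) = G(n) holds for n = 0,…,8 (a full window of length max(S) = 9), so the sequence is purely periodic with period 15.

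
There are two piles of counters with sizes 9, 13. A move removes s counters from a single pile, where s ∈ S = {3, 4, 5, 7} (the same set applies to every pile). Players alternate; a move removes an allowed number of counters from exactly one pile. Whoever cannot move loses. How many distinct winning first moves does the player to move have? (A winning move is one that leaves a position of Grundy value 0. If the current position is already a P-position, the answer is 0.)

3

All piles use S = {3, 4, 5, 7}:
G(0) = 0
G(1) = mex{} = 0
G(2) = mex{} = 0
G(3) = mex{0} = 1
G(4) = mex{0,0} = 1
G(5) = mex{0,0,0} = 1
G(6) = mex{1,0,0} = 2
G(7) = mex{1,1,0,0} = 2
G(8) = mex{1,1,1,0} = 2
G(9) = mex{2,1,1,0} = 3
G(10) = mex{2,2,1,1} = 0
G(11) = mex{2,2,2,1} = 0
G(12) = mex{3,2,2,1} = 0
G(13) = mex{0,3,2,2} = 1
Pile A: G(9) = 3.
Pile B: G(13) = 1.
Combined Grundy value = 3 ⊕ 1 = 2.
A winning move leaves total XOR = 0, i.e. changes one component's Grundy value g to g ⊕ X where X is the current total.
Pile A: need g' = 3⊕2 = 1. Options: 9−3→G=2, 9−4→G=1, 9−5→G=1, 9−7→G=0. Hits: 2.
Pile B: need g' = 1⊕2 = 3. Options: 13−3→G=0, 13−4→G=3, 13−5→G=2, 13−7→G=2. Hits: 1.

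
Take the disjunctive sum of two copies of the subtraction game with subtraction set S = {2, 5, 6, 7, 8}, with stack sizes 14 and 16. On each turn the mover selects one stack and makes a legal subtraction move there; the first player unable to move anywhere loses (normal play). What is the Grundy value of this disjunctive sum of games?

All stacks use S = {2, 5, 6, 7, 8}:
G(0) = 0
G(1) = mex{} = 0
G(2) = mex{0} = 1
G(3) = mex{0} = 1
G(4) = mex{1} = 0
G(5) = mex{1,0} = 2
G(6) = mex{0,0,0} = 1
G(7) = mex{2,1,0,0} = 3
G(8) = mex{1,1,1,0,0} = 2
G(9) = mex{3,0,1,1,0} = 2
G(10) = mex{2,2,0,1,1} = 3
G(11) = mex{2,1,2,0,1} = 3
G(12) = mex{3,3,1,2,0} = 4
G(13) = mex{3,2,3,1,2} = 0
G(14) = mex{4,2,2,3,1} = 0
G(15) = mex{0,3,2,2,3} = 1
G(16) = mex{0,3,3,2,2} = 1
Stack A: G(14) = 0.
Stack B: G(16) = 1.
Combined Grundy value = 0 ⊕ 1 = 1.

1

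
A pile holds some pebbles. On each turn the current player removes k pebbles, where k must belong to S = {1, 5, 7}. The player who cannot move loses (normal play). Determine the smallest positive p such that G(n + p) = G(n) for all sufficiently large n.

2

G(0) = 0
G(1) = mex{0} = 1
G(2) = mex{1} = 0
G(3) = mex{0} = 1
G(4) = mex{1} = 0
G(5) = mex{0,0} = 1
G(6) = mex{1,1} = 0
G(7) = mex{0,0,0} = 1
G(8) = mex{1,1,1} = 0
G(9) = mex{0,0,0} = 1
G(10) = mex{1,1,1} = 0
G(11) = mex{0,0,0} = 1
G(12) = mex{1,1,1} = 0
G(13) = mex{0,0,0} = 1
G(14) = mex{1,1,1} = 0
G(n+2) = G(n) holds for n = 0,…,6 (a full window of length max(S) = 7), so the sequence is purely periodic with period 2.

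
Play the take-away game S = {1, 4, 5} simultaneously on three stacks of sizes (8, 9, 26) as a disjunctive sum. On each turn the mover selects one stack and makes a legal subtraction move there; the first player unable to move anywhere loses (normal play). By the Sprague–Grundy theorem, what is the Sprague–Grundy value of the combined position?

All stacks use S = {1, 4, 5}:
G(0) = 0
G(1) = mex{0} = 1
G(2) = mex{1} = 0
G(3) = mex{0} = 1
G(4) = mex{1,0} = 2
G(5) = mex{2,1,0} = 3
G(6) = mex{3,0,1} = 2
G(7) = mex{2,1,0} = 3
G(8) = mex{3,2,1} = 0
G(9) = mex{0,3,2} = 1
G(10) = mex{1,2,3} = 0
G(11) = mex{0,3,2} = 1
G(12) = mex{1,0,3} = 2
G(13) = mex{2,1,0} = 3
G(14) = mex{3,0,1} = 2
G(15) = mex{2,1,0} = 3
G(16) = mex{3,2,1} = 0
G(17) = mex{0,3,2} = 1
G(18) = mex{1,2,3} = 0
G(19) = mex{0,3,2} = 1
G(20) = mex{1,0,3} = 2
G(21) = mex{2,1,0} = 3
G(22) = mex{3,0,1} = 2
G(23) = mex{2,1,0} = 3
G(24) = mex{3,2,1} = 0
G(25) = mex{0,3,2} = 1
G(26) = mex{1,2,3} = 0
Stack A: G(8) = 0.
Stack B: G(9) = 1.
Stack C: G(26) = 0.
Combined Grundy value = 0 ⊕ 1 ⊕ 0 = 1.

1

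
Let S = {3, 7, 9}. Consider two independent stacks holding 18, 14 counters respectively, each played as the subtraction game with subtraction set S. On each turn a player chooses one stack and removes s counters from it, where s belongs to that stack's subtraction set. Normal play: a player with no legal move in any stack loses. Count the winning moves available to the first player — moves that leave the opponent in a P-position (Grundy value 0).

All stacks use S = {3, 7, 9}:
n :  0  1  2  3  4  5  6  7  8  9 10 11 12 13 14 15 16 17 18
G :  0  0  0  1  1  1  0  2  2  1  3  3  0  2  0  1  0  1  0
Stack A: G(18) = 0.
Stack B: G(14) = 0.
Combined Grundy value = 0 ⊕ 0 = 0.
A winning move leaves total XOR = 0, i.e. changes one component's Grundy value g to g ⊕ X where X is the current total.
Stack A: target g' = 0⊕0 = 0, but every legal move changes the Grundy value (mex property), so 0 moves.
Stack B: target g' = 0⊕0 = 0, but every legal move changes the Grundy value (mex property), so 0 moves.

0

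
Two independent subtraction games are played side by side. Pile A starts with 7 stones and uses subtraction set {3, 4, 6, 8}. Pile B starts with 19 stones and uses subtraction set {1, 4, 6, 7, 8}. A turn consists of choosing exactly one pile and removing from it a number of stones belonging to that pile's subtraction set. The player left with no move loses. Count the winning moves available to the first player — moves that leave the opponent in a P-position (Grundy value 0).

2

Pile A, S = {3, 4, 6, 8}:
G(0) = 0
G(1) = mex{} = 0
G(2) = mex{} = 0
G(3) = mex{0} = 1
G(4) = mex{0,0} = 1
G(5) = mex{0,0} = 1
G(6) = mex{1,0,0} = 2
G(7) = mex{1,1,0} = 2
G_A(7) = 2.
Pile B, S = {1, 4, 6, 7, 8}:
n :  0  1  2  3  4  5  6  7  8  9 10 11 12 13 14 15 16 17 18 19
G :  0  1  0  1  2  0  1  2  3  2  3  4  5  3  0  1  0  1  2  0
G_B(19) = 0.
Combined Grundy value = 2 ⊕ 0 = 2.
A winning move leaves total XOR = 0, i.e. changes one component's Grundy value g to g ⊕ X where X is the current total.
Pile A: need g' = 2⊕2 = 0. Options: 7−3→G=1, 7−4→G=1, 7−6→G=0. Hits: 1.
Pile B: need g' = 0⊕2 = 2. Options: 19−1→G=2, 19−4→G=1, 19−6→G=3, 19−7→G=5, 19−8→G=4. Hits: 1.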